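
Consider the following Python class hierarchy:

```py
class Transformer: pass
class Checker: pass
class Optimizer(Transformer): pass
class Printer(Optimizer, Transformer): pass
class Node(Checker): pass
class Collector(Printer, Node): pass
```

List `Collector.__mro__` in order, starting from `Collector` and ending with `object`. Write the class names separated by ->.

L[Collector] = Collector + merge(L[Printer], L[Node], [Printer Node])
  take Printer:  [Printer Optimizer Transformer object] + [Node Checker object] + [Printer Node]
  take Optimizer:  [Optimizer Transformer object] + [Node Checker object] + [Node]
  take Transformer:  [Transformer object] + [Node Checker object] + [Node]
  take Node:  [object] + [Node Checker object] + [Node]
  take Checker:  [object] + [Checker object]
  take object:  [object] + [object]

Collector -> Printer -> Optimizer -> Transformer -> Node -> Checker -> object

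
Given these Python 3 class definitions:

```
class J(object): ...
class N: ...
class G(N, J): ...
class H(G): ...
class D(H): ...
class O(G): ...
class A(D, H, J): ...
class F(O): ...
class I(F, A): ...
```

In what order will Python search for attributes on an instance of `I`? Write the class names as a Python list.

[I, F, O, A, D, H, G, N, J, object]

L[I] = I + merge(L[F], L[A], [F A])
  take F:  [F O G N J object] + [A D H G N J object] + [F A]
  take O:  [O G N J object] + [A D H G N J object] + [A]
  take A:  [G N J object] + [A D H G N J object] + [A]
  take D:  [G N J object] + [D H G N J object]
  take H:  [G N J object] + [H G N J object]
  take G:  [G N J object] + [G N J object]
  take N:  [N J object] + [N J object]
  take J:  [J object] + [J object]
  take object:  [object] + [object]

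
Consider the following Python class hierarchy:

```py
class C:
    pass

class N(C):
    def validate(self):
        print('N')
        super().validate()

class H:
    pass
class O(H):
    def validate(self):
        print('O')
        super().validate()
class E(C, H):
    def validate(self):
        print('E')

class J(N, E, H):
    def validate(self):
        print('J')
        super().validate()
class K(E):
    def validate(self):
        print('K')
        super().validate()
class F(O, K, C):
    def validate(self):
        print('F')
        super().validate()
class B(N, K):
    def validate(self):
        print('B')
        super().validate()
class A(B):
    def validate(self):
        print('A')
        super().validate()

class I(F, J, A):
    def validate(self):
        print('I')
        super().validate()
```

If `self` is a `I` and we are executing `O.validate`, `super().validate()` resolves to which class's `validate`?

L[I] = I + merge(L[F], L[J], L[A], [F J A])
  take F:  [F O K E C H object] + [J N E C H object] + [A B N K E C H object] + [F J A]
  take O:  [O K E C H object] + [J N E C H object] + [A B N K E C H object] + [J A]
  take J:  [K E C H object] + [J N E C H object] + [A B N K E C H object] + [J A]
  take A:  [K E C H object] + [N E C H object] + [A B N K E C H object] + [A]
  take B:  [K E C H object] + [N E C H object] + [B N K E C H object]
  take N:  [K E C H object] + [N E C H object] + [N K E C H object]
  take K:  [K E C H object] + [E C H object] + [K E C H object]
  take E:  [E C H object] + [E C H object] + [E C H object]
  take C:  [C H object] + [C H object] + [C H object]
  take H:  [H object] + [H object] + [H object]
  take object:  [object] + [object] + [object]
MRO: I F O J A B N K E C H object
super() in O.validate on a I instance goes to the class after O in I's MRO: J.

J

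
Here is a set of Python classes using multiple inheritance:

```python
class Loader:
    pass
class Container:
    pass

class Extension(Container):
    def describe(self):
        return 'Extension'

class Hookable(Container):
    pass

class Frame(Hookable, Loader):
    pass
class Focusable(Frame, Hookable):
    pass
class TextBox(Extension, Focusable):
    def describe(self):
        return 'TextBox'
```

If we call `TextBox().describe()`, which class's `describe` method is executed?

TextBox

L[TextBox] = TextBox + merge(L[Extension], L[Focusable], [Extension Focusable])
  take Extension:  [Extension Container object] + [Focusable Frame Hookable Container Loader object] + [Extension Focusable]
  take Focusable:  [Container object] + [Focusable Frame Hookable Container Loader object] + [Focusable]
  take Frame:  [Container object] + [Frame Hookable Container Loader object]
  take Hookable:  [Container object] + [Hookable Container Loader object]
  take Container:  [Container object] + [Container Loader object]
  take Loader:  [object] + [Loader object]
  take object:  [object] + [object]
MRO: TextBox Extension Focusable Frame Hookable Container Loader object
describe is defined in: Extension, TextBox. First along the MRO is TextBox.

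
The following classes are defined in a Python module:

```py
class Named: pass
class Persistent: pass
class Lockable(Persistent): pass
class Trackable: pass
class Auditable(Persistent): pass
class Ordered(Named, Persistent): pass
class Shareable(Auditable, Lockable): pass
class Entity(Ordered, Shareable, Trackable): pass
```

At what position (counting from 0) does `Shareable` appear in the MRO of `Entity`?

3

L[Entity] = Entity + merge(L[Ordered], L[Shareable], L[Trackable], [Ordered Shareable Trackable])
  take Ordered:  [Ordered Named Persistent object] + [Shareable Auditable Lockable Persistent object] + [Trackable object] + [Ordered Shareable Trackable]
  take Named:  [Named Persistent object] + [Shareable Auditable Lockable Persistent object] + [Trackable object] + [Shareable Trackable]
  take Shareable:  [Persistent object] + [Shareable Auditable Lockable Persistent object] + [Trackable object] + [Shareable Trackable]
  take Auditable:  [Persistent object] + [Auditable Lockable Persistent object] + [Trackable object] + [Trackable]
  take Lockable:  [Persistent object] + [Lockable Persistent object] + [Trackable object] + [Trackable]
  take Persistent:  [Persistent object] + [Persistent object] + [Trackable object] + [Trackable]
  take Trackable:  [object] + [object] + [Trackable object] + [Trackable]
  take object:  [object] + [object] + [object]
MRO: Entity Ordered Named Shareable Auditable Lockable Persistent Trackable object
Shareable sits at index 3.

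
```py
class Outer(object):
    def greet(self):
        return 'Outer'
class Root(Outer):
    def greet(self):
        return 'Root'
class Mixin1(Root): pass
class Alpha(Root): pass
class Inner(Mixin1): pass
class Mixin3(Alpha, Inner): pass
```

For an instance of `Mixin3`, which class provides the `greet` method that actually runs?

Root

L[Mixin3] = Mixin3 + merge(L[Alpha], L[Inner], [Alpha Inner])
  take Alpha:  [Alpha Root Outer object] + [Inner Mixin1 Root Outer object] + [Alpha Inner]
  take Inner:  [Root Outer object] + [Inner Mixin1 Root Outer object] + [Inner]
  take Mixin1:  [Root Outer object] + [Mixin1 Root Outer object]
  take Root:  [Root Outer object] + [Root Outer object]
  take Outer:  [Outer object] + [Outer object]
  take object:  [object] + [object]
MRO: Mixin3 Alpha Inner Mixin1 Root Outer object
greet is defined in: Outer, Root. First along the MRO is Root.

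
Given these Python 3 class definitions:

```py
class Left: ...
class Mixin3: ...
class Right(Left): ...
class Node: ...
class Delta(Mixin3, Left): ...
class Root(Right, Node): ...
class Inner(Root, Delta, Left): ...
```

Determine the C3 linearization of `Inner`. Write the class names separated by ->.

Inner -> Root -> Right -> Delta -> Mixin3 -> Left -> Node -> object

L[Inner] = Inner + merge(L[Root], L[Delta], L[Left], [Root Delta Left])
  take Root:  [Root Right Left Node object] + [Delta Mixin3 Left object] + [Left object] + [Root Delta Left]
  take Right:  [Right Left Node object] + [Delta Mixin3 Left object] + [Left object] + [Delta Left]
  take Delta:  [Left Node object] + [Delta Mixin3 Left object] + [Left object] + [Delta Left]
  take Mixin3:  [Left Node object] + [Mixin3 Left object] + [Left object] + [Left]
  take Left:  [Left Node object] + [Left object] + [Left object] + [Left]
  take Node:  [Node object] + [object] + [object]
  take object:  [object] + [object] + [object]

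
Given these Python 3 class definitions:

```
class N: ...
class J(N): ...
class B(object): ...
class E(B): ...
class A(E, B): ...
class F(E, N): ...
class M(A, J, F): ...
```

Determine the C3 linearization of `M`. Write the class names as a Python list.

[M, A, J, F, E, B, N, object]

L[M] = M + merge(L[A], L[J], L[F], [A J F])
  take A:  [A E B object] + [J N object] + [F E B N object] + [A J F]
  take J:  [E B object] + [J N object] + [F E B N object] + [J F]
  take F:  [E B object] + [N object] + [F E B N object] + [F]
  take E:  [E B object] + [N object] + [E B N object]
  take B:  [B object] + [N object] + [B N object]
  take N:  [object] + [N object] + [N object]
  take object:  [object] + [object] + [object]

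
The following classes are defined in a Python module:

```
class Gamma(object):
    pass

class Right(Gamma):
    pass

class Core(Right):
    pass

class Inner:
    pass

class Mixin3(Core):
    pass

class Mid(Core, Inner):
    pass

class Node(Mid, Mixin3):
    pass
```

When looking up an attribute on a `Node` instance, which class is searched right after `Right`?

Gamma

L[Node] = Node + merge(L[Mid], L[Mixin3], [Mid Mixin3])
  take Mid:  [Mid Core Right Gamma Inner object] + [Mixin3 Core Right Gamma object] + [Mid Mixin3]
  take Mixin3:  [Core Right Gamma Inner object] + [Mixin3 Core Right Gamma object] + [Mixin3]
  take Core:  [Core Right Gamma Inner object] + [Core Right Gamma object]
  take Right:  [Right Gamma Inner object] + [Right Gamma object]
  take Gamma:  [Gamma Inner object] + [Gamma object]
  take Inner:  [Inner object] + [object]
  take object:  [object] + [object]
MRO: Node Mid Mixin3 Core Right Gamma Inner object
Right is at position 4; next is Gamma.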